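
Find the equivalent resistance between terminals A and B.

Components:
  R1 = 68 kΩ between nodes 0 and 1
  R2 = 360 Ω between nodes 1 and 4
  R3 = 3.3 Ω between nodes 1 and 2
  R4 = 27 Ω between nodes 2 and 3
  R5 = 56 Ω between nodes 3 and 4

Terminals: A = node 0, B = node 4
Reduce the network between node 0 (A) and node 4 (B) by series/parallel combination:
  Rs1 = R3 + R4 (series, joined only at node 2) = 3.3 + 27 = 30.3 Ω
  Rs2 = R5 + Rs1 (series, joined only at node 3) = 56 + 30.3 = 86.3 Ω
  Rp1 = R2 ‖ Rs2 (parallel, both between nodes 1 and 4) = 1/(1/360 + 1/86.3) = 69.61 Ω
  Rs3 = R1 + Rp1 (series, joined only at node 1) = 68000 + 69.61 = 68070 Ω
R_eq = 68.07 kΩ

Final answer: 68.07 kΩ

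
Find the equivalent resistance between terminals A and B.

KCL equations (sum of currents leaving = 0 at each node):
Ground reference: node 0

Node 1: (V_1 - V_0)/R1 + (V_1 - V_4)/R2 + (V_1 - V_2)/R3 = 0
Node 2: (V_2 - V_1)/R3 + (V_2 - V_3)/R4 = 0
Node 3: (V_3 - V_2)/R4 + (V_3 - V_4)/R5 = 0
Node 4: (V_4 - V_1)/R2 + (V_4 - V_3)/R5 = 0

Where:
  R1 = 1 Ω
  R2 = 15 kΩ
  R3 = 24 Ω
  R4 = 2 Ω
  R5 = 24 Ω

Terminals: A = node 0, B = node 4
Reduce the network between node 0 (A) and node 4 (B) by series/parallel combination:
  Rs1 = R3 + R4 (series, joined only at node 2) = 24 + 2 = 26 Ω
  Rs2 = R5 + Rs1 (series, joined only at node 3) = 24 + 26 = 50 Ω
  Rp1 = R2 ‖ Rs2 (parallel, both between nodes 1 and 4) = 1/(1/15000 + 1/50) = 49.83 Ω
  Rs3 = R1 + Rp1 (series, joined only at node 1) = 1 + 49.83 = 50.83 Ω
R_eq = 50.83 Ω

Final answer: 50.83 Ω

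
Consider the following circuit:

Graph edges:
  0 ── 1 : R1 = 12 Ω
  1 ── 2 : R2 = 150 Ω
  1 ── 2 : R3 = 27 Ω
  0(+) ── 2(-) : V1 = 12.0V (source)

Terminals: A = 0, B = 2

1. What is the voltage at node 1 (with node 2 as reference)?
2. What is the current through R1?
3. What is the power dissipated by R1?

Nodal analysis, taking node 2 as the 0 V reference.
Source V1 fixes V_0 = 12 V.
KCL at each unknown node (sum of currents leaving = 0; resistances in Ω):
  Node 1: (V_1 - 12)/12 + (V_1 - 0)/150 + (V_1 - 0)/27 = 0
Collecting terms: 0.127 × V_1 = 1  =>  V_1 = 7.872 V
Part 1:
  Read off the nodal solution: V_1 = 7.872 V
Part 2:
  I_R1 = (V_0 - V_1)/R1 = (12 - 7.872)/12 = 0.344 A
  Magnitude: I_R1 = 0.344 A
Part 3:
  I_R1 = (V_0 - V_1)/R1 = (12 - 7.872)/12 = 0.344 A
  P_R1 = I_R1² × R1 = (0.344)² × 12 = 1.42 W

Final answers:
1. V_1 = 7.872 V
2. I_R1 = 0.344 A
3. P_R1 = 1.42 W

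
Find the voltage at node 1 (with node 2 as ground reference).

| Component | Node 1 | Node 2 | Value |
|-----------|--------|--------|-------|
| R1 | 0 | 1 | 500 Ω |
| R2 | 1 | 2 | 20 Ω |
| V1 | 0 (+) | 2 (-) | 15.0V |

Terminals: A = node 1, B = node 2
Nodal analysis, taking node 2 as the 0 V reference.
Source V1 fixes V_0 = 15 V.
KCL at each unknown node (sum of currents leaving = 0; resistances in Ω):
  Node 1: (V_1 - 15)/500 + (V_1 - 0)/20 = 0
Collecting terms: 0.052 × V_1 = 0.03  =>  V_1 = 0.5769 V
The requested potential is V_1 = 0.5769 V.

Final answer: V_1 = 0.5769 V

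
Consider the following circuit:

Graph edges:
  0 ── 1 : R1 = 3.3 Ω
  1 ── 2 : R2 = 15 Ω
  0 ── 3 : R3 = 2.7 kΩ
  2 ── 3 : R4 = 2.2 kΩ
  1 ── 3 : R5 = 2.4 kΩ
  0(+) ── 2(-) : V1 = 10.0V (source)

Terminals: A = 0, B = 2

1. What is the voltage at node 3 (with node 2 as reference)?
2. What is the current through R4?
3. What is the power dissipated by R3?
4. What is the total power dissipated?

Nodal analysis, taking node 2 as the 0 V reference.
Source V1 fixes V_0 = 10 V.
KCL at each unknown node (sum of currents leaving = 0; resistances in Ω):
  Node 1: (V_1 - 10)/3.3 + (V_1 - 0)/15 + (V_1 - V_3)/2400 = 0
  Node 3: (V_3 - 10)/2700 + (V_3 - 0)/2200 + (V_3 - V_1)/2400 = 0
Collecting terms (coefficients in siemens):
  0.3701·V_1 - 0.0004167·V_3 = 3.03
  0.001242·V_3 - 0.0004167·V_1 = 0.003704
Determinant D = (0.3701)(0.001242) - (-0.0004167)(-0.0004167) = 0.0004594
V_1 = [(3.03)(0.001242) - (-0.0004167)(0.003704)]/D = 8.194 V
V_3 = [(0.3701)(0.003704) - (3.03)(-0.0004167)]/D = 5.733 V
Part 1:
  Read off the nodal solution: V_3 = 5.733 V
Part 2:
  I_R4 = (V_2 - V_3)/R4 = (0 - 5.733)/2200 = -0.002606 A
  Magnitude: I_R4 = 0.002606 A
Part 3:
  I_R3 = (V_0 - V_3)/R3 = (10 - 5.733)/2700 = 0.00158 A
  P_R3 = I_R3² × R3 = (0.00158)² × 2700 = 0.006744 W
Part 4:
  Power in each resistor, P = (ΔV)²/R:
    P_R1 = (10 - 8.194)²/3.3 = 0.9884 W
    P_R2 = (8.194 - 0)²/15 = 4.476 W
    P_R3 = (10 - 5.733)²/2700 = 0.006744 W
    P_R4 = (0 - 5.733)²/2200 = 0.01494 W
    P_R5 = (8.194 - 5.733)²/2400 = 0.002524 W
  P_total = P_R1 + P_R2 + P_R3 + P_R4 + P_R5 = 5.489 W

Final answers:
1. V_3 = 5.733 V
2. I_R4 = 0.002606 A
3. P_R3 = 0.006744 W
4. P_total = 5.489 W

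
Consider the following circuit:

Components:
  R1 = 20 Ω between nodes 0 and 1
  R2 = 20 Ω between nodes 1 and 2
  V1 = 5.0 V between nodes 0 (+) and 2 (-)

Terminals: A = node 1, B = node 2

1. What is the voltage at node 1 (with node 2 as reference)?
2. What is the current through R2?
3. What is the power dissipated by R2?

Nodal analysis, taking node 2 as the 0 V reference.
Source V1 fixes V_0 = 5 V.
KCL at each unknown node (sum of currents leaving = 0; resistances in Ω):
  Node 1: (V_1 - 5)/20 + (V_1 - 0)/20 = 0
Collecting terms: 0.1 × V_1 = 0.25  =>  V_1 = 2.5 V
Part 1:
  Read off the nodal solution: V_1 = 2.5 V
Part 2:
  I_R2 = (V_1 - V_2)/R2 = (2.5 - 0)/20 = 0.125 A
  Magnitude: I_R2 = 0.125 A
Part 3:
  I_R2 = (V_1 - V_2)/R2 = (2.5 - 0)/20 = 0.125 A
  P_R2 = I_R2² × R2 = (0.125)² × 20 = 0.3125 W

Final answers:
1. V_1 = 2.5 V
2. I_R2 = 0.125 A
3. P_R2 = 0.3125 W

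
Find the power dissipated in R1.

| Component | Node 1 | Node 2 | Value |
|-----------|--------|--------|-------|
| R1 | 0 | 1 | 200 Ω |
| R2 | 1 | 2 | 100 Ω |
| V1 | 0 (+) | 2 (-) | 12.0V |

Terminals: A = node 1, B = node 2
Nodal analysis, taking node 2 as the 0 V reference.
Source V1 fixes V_0 = 12 V.
KCL at each unknown node (sum of currents leaving = 0; resistances in Ω):
  Node 1: (V_1 - 12)/200 + (V_1 - 0)/100 = 0
Collecting terms: 0.015 × V_1 = 0.06  =>  V_1 = 4 V
I_R1 = (V_0 - V_1)/R1 = (12 - 4)/200 = 0.04 A
P_R1 = I_R1² × R1 = (0.04)² × 200 = 0.32 W

Final answer: 0.32 W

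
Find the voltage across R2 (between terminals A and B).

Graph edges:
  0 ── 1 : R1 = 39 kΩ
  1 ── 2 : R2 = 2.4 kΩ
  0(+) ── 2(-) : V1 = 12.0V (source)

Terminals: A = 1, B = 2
R1 and R2 are in series across V1 (node 0 → node 1 → node 2), and the output A–B is taken across R2, so this is a voltage divider.
Series current: I = V1/(R1 + R2) = 12/(39000 + 2400) = 12/41400 = 0.0002899 A
V_R2 = I × R2 = V1 × R2/(R1 + R2) = 12 × 2400/41400 = 0.6957 V

Final answer: 0.6957 V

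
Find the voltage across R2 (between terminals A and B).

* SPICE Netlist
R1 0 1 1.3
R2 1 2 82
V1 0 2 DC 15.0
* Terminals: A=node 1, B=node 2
R1 and R2 are in series across V1 (node 0 → node 1 → node 2), and the output A–B is taken across R2, so this is a voltage divider.
Series current: I = V1/(R1 + R2) = 15/(1.3 + 82) = 15/83.3 = 0.1801 A
V_R2 = I × R2 = V1 × R2/(R1 + R2) = 15 × 82/83.3 = 14.77 V

Final answer: 14.77 V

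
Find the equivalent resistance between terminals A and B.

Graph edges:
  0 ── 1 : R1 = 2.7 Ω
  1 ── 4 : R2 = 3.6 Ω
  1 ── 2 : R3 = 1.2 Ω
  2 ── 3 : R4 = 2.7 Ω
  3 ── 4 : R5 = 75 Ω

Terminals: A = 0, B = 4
Reduce the network between node 0 (A) and node 4 (B) by series/parallel combination:
  Rs1 = R3 + R4 (series, joined only at node 2) = 1.2 + 2.7 = 3.9 Ω
  Rs2 = R5 + Rs1 (series, joined only at node 3) = 75 + 3.9 = 78.9 Ω
  Rp1 = R2 ‖ Rs2 (parallel, both between nodes 1 and 4) = 1/(1/3.6 + 1/78.9) = 3.443 Ω
  Rs3 = R1 + Rp1 (series, joined only at node 1) = 2.7 + 3.443 = 6.143 Ω
R_eq = 6.143 Ω

Final answer: 6.143 Ω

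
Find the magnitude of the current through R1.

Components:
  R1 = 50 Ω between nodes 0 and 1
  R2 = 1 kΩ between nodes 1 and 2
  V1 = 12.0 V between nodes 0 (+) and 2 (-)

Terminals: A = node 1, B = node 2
Nodal analysis, taking node 2 as the 0 V reference.
Source V1 fixes V_0 = 12 V.
KCL at each unknown node (sum of currents leaving = 0; resistances in Ω):
  Node 1: (V_1 - 12)/50 + (V_1 - 0)/1000 = 0
Collecting terms: 0.021 × V_1 = 0.24  =>  V_1 = 11.43 V
I_R1 = (V_0 - V_1)/R1 = (12 - 11.43)/50 = 0.01143 A
|I_R1| = 0.01143 A

Final answer: |I_R1| = 0.01143 A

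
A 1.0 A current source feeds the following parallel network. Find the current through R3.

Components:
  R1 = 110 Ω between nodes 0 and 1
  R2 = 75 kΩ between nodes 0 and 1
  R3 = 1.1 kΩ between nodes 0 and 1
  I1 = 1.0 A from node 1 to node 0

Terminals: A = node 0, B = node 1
All resistors sit directly between nodes 0 and 1, so they are in parallel and share one voltage V; the full source current 1 A splits among them.
1/R_par = 1/110 + 1/75000 + 1/1100 = 0.01001 S  =>  R_par = 99.87 Ω
V = I × R_par = 1 × 99.87 = 99.87 V
I_R3 = V/R3 = 99.87/1100 = 0.09079 A

Final answer: 0.09079 A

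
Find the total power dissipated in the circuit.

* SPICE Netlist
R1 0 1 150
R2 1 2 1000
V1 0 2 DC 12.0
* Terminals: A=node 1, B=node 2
Nodal analysis, taking node 2 as the 0 V reference.
Source V1 fixes V_0 = 12 V.
KCL at each unknown node (sum of currents leaving = 0; resistances in Ω):
  Node 1: (V_1 - 12)/150 + (V_1 - 0)/1000 = 0
Collecting terms: 0.007667 × V_1 = 0.08  =>  V_1 = 10.43 V
Power in each resistor, P = (ΔV)²/R:
  P_R1 = (12 - 10.43)²/150 = 0.01633 W
  P_R2 = (10.43 - 0)²/1000 = 0.1089 W
P_total = P_R1 + P_R2 = 0.1252 W

Final answer: 0.1252 W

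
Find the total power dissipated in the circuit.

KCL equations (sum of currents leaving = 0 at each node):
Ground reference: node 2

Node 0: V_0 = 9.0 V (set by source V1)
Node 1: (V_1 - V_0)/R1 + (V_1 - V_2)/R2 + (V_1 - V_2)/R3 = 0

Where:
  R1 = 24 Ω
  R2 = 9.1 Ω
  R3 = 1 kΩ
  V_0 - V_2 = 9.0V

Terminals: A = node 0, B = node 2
Nodal analysis, taking node 2 as the 0 V reference.
Source V1 fixes V_0 = 9 V.
KCL at each unknown node (sum of currents leaving = 0; resistances in Ω):
  Node 1: (V_1 - 9)/24 + (V_1 - 0)/9.1 + (V_1 - 0)/1000 = 0
Collecting terms: 0.1526 × V_1 = 0.375  =>  V_1 = 2.458 V
Power in each resistor, P = (ΔV)²/R:
  P_R1 = (9 - 2.458)²/24 = 1.783 W
  P_R2 = (2.458 - 0)²/9.1 = 0.664 W
  P_R3 = (2.458 - 0)²/1000 = 0.006042 W
P_total = P_R1 + P_R2 + P_R3 = 2.453 W

Final answer: 2.453 W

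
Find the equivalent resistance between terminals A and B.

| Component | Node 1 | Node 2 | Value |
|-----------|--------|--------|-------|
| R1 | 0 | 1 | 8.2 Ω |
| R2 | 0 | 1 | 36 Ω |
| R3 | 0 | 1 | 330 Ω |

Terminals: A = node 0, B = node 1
Reduce the network between node 0 (A) and node 1 (B) by series/parallel combination:
  Rp1 = R1 ‖ R2 ‖ R3 (parallel, all between nodes 0 and 1) = 1/(1/8.2 + 1/36 + 1/330) = 6.546 Ω
R_eq = 6.546 Ω

Final answer: 6.546 Ω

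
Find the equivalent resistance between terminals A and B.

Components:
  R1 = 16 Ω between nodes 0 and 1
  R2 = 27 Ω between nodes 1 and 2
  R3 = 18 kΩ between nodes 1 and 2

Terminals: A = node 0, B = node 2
Reduce the network between node 0 (A) and node 2 (B) by series/parallel combination:
  Rp1 = R2 ‖ R3 (parallel, both between nodes 1 and 2) = 1/(1/27 + 1/18000) = 26.96 Ω
  Rs1 = R1 + Rp1 (series, joined only at node 1) = 16 + 26.96 = 42.96 Ω
R_eq = 42.96 Ω

Final answer: 42.96 Ω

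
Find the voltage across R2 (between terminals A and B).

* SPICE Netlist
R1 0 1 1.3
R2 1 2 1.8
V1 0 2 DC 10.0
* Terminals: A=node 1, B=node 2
R1 and R2 are in series across V1 (node 0 → node 1 → node 2), and the output A–B is taken across R2, so this is a voltage divider.
Series current: I = V1/(R1 + R2) = 10/(1.3 + 1.8) = 10/3.1 = 3.226 A
V_R2 = I × R2 = V1 × R2/(R1 + R2) = 10 × 1.8/3.1 = 5.806 V

Final answer: 5.806 V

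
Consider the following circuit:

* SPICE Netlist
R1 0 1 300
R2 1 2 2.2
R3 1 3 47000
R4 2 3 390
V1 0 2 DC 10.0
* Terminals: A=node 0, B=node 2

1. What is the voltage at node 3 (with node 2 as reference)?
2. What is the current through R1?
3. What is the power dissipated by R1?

Nodal analysis, taking node 2 as the 0 V reference.
Source V1 fixes V_0 = 10 V.
KCL at each unknown node (sum of currents leaving = 0; resistances in Ω):
  Node 1: (V_1 - 10)/300 + (V_1 - 0)/2.2 + (V_1 - V_3)/47000 = 0
  Node 3: (V_3 - V_1)/47000 + (V_3 - 0)/390 = 0
Collecting terms (coefficients in siemens):
  0.4579·V_1 - 0.00002128·V_3 = 0.03333
  0.002585·V_3 - 0.00002128·V_1 = 0
Determinant D = (0.4579)(0.002585) - (-0.00002128)(-0.00002128) = 0.001184
V_1 = [(0.03333)(0.002585) - (-0.00002128)(0)]/D = 0.0728 V
V_3 = [(0.4579)(0) - (0.03333)(-0.00002128)]/D = 0.0005991 V
Part 1:
  Read off the nodal solution: V_3 = 0.0005991 V
Part 2:
  I_R1 = (V_0 - V_1)/R1 = (10 - 0.0728)/300 = 0.03309 A
  Magnitude: I_R1 = 0.03309 A
Part 3:
  I_R1 = (V_0 - V_1)/R1 = (10 - 0.0728)/300 = 0.03309 A
  P_R1 = I_R1² × R1 = (0.03309)² × 300 = 0.3285 W

Final answers:
1. V_3 = 0.0005991 V
2. I_R1 = 0.03309 A
3. P_R1 = 0.3285 W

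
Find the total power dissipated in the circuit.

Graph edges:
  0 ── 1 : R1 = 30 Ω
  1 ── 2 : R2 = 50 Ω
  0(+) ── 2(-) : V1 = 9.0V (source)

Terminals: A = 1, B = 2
Nodal analysis, taking node 2 as the 0 V reference.
Source V1 fixes V_0 = 9 V.
KCL at each unknown node (sum of currents leaving = 0; resistances in Ω):
  Node 1: (V_1 - 9)/30 + (V_1 - 0)/50 = 0
Collecting terms: 0.05333 × V_1 = 0.3  =>  V_1 = 5.625 V
Power in each resistor, P = (ΔV)²/R:
  P_R1 = (9 - 5.625)²/30 = 0.3797 W
  P_R2 = (5.625 - 0)²/50 = 0.6328 W
P_total = P_R1 + P_R2 = 1.012 W

Final answer: 1.012 W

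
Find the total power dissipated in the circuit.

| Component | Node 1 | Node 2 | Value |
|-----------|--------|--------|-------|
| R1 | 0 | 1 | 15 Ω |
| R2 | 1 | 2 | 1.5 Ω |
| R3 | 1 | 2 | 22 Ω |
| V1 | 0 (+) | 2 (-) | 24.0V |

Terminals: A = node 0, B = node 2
Nodal analysis, taking node 2 as the 0 V reference.
Source V1 fixes V_0 = 24 V.
KCL at each unknown node (sum of currents leaving = 0; resistances in Ω):
  Node 1: (V_1 - 24)/15 + (V_1 - 0)/1.5 + (V_1 - 0)/22 = 0
Collecting terms: 0.7788 × V_1 = 1.6  =>  V_1 = 2.054 V
Power in each resistor, P = (ΔV)²/R:
  P_R1 = (24 - 2.054)²/15 = 32.11 W
  P_R2 = (2.054 - 0)²/1.5 = 2.814 W
  P_R3 = (2.054 - 0)²/22 = 0.1919 W
P_total = P_R1 + P_R2 + P_R3 = 35.11 W

Final answer: 35.11 W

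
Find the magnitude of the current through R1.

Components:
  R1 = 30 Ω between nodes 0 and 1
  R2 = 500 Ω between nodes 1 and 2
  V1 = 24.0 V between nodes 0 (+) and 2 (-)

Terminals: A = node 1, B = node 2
Nodal analysis, taking node 2 as the 0 V reference.
Source V1 fixes V_0 = 24 V.
KCL at each unknown node (sum of currents leaving = 0; resistances in Ω):
  Node 1: (V_1 - 24)/30 + (V_1 - 0)/500 = 0
Collecting terms: 0.03533 × V_1 = 0.8  =>  V_1 = 22.64 V
I_R1 = (V_0 - V_1)/R1 = (24 - 22.64)/30 = 0.04528 A
|I_R1| = 0.04528 A

Final answer: |I_R1| = 0.04528 A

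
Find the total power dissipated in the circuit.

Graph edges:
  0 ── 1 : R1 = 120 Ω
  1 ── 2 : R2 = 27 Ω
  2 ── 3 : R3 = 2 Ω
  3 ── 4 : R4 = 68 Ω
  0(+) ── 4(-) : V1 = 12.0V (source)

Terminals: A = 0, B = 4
Nodal analysis, taking node 4 as the 0 V reference.
Source V1 fixes V_0 = 12 V.
KCL at each unknown node (sum of currents leaving = 0; resistances in Ω):
  Node 1: (V_1 - 12)/120 + (V_1 - V_2)/27 = 0
  Node 2: (V_2 - V_1)/27 + (V_2 - V_3)/2 = 0
  Node 3: (V_3 - V_2)/2 + (V_3 - 0)/68 = 0
Collecting terms (coefficients in siemens):
  0.04537·V_1 - 0.03704·V_2 = 0.1
  0.537·V_2 - 0.03704·V_1 - 0.5·V_3 = 0
  0.5147·V_3 - 0.5·V_2 = 0
Solving these 3 simultaneous equations (Gaussian elimination) gives:
  V_1 = 5.364 V, V_2 = 3.871 V, V_3 = 3.76 V
Power in each resistor, P = (ΔV)²/R:
  P_R1 = (12 - 5.364)²/120 = 0.367 W
  P_R2 = (5.364 - 3.871)²/27 = 0.08257 W
  P_R3 = (3.871 - 3.76)²/2 = 0.006116 W
  P_R4 = (3.76 - 0)²/68 = 0.2079 W
P_total = P_R1 + P_R2 + P_R3 + P_R4 = 0.6636 W

Final answer: 0.6636 W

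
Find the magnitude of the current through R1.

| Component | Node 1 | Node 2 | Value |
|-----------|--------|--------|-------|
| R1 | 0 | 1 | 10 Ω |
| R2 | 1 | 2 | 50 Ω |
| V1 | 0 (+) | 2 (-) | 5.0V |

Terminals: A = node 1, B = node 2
Nodal analysis, taking node 2 as the 0 V reference.
Source V1 fixes V_0 = 5 V.
KCL at each unknown node (sum of currents leaving = 0; resistances in Ω):
  Node 1: (V_1 - 5)/10 + (V_1 - 0)/50 = 0
Collecting terms: 0.12 × V_1 = 0.5  =>  V_1 = 4.167 V
I_R1 = (V_0 - V_1)/R1 = (5 - 4.167)/10 = 0.08333 A
|I_R1| = 0.08333 A

Final answer: |I_R1| = 0.08333 A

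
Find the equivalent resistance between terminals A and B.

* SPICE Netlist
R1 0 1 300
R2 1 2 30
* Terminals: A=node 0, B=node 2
Reduce the network between node 0 (A) and node 2 (B) by series/parallel combination:
  Rs1 = R1 + R2 (series, joined only at node 1) = 300 + 30 = 330 Ω
R_eq = 330 Ω

Final answer: 330 Ω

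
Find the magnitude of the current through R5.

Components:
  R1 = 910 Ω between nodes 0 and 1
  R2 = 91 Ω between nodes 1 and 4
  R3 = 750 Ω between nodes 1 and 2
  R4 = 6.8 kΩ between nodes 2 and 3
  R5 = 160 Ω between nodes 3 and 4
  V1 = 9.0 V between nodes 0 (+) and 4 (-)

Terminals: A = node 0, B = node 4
Nodal analysis, taking node 4 as the 0 V reference.
Source V1 fixes V_0 = 9 V.
KCL at each unknown node (sum of currents leaving = 0; resistances in Ω):
  Node 1: (V_1 - 9)/910 + (V_1 - 0)/91 + (V_1 - V_2)/750 = 0
  Node 2: (V_2 - V_1)/750 + (V_2 - V_3)/6800 = 0
  Node 3: (V_3 - V_2)/6800 + (V_3 - 0)/160 = 0
Collecting terms (coefficients in siemens):
  0.01342·V_1 - 0.001333·V_2 = 0.00989
  0.00148·V_2 - 0.001333·V_1 - 0.0001471·V_3 = 0
  0.006397·V_3 - 0.0001471·V_2 = 0
Solving these 3 simultaneous equations (Gaussian elimination) gives:
  V_1 = 0.8095 V, V_2 = 0.7308 V, V_3 = 0.0168 V
I_R5 = (V_3 - V_4)/R5 = (0.0168 - 0)/160 = 0.000105 A
|I_R5| = 0.000105 A

Final answer: |I_R5| = 0.000105 A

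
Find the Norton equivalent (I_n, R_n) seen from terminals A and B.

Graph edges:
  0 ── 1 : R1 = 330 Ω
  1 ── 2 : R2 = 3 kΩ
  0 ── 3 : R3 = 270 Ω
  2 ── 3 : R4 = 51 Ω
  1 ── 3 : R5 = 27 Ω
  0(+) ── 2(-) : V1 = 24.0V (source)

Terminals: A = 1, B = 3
Find the Thévenin equivalent first; then I_n = V_th/R_th and R_n = R_th.
Step 1 — V_th is the open-circuit voltage V_A - V_B (nothing connected across the terminals).
Nodal analysis, taking node 2 as the 0 V reference.
Source V1 fixes V_0 = 24 V.
KCL at each unknown node (sum of currents leaving = 0; resistances in Ω):
  Node 1: (V_1 - 24)/330 + (V_1 - 0)/3000 + (V_1 - V_3)/27 = 0
  Node 3: (V_3 - 24)/270 + (V_3 - 0)/51 + (V_3 - V_1)/27 = 0
Collecting terms (coefficients in siemens):
  0.0404·V_1 - 0.03704·V_3 = 0.07273
  0.06035·V_3 - 0.03704·V_1 = 0.08889
Determinant D = (0.0404)(0.06035) - (-0.03704)(-0.03704) = 0.001066
V_1 = [(0.07273)(0.06035) - (-0.03704)(0.08889)]/D = 7.203 V
V_3 = [(0.0404)(0.08889) - (0.07273)(-0.03704)]/D = 5.894 V
V_th = V_1 - V_3 = 7.203 - 5.894 = 1.309 V
Step 2 — R_th: zero the source — replace V1 by a short circuit (node 2 merges into node 0) — and find the resistance seen between A (node 1) and B (node 3).
Reduce the network between node 1 (A) and node 3 (B) by series/parallel combination:
  Rp1 = R1 ‖ R2 (parallel, both between nodes 0 and 1) = 1/(1/330 + 1/3000) = 297.3 Ω
  Rp2 = R3 ‖ R4 (parallel, both between nodes 0 and 3) = 1/(1/270 + 1/51) = 42.9 Ω
  Rs1 = Rp1 + Rp2 (series, joined only at node 0) = 297.3 + 42.9 = 340.2 Ω
  Rp3 = R5 ‖ Rs1 (parallel, both between nodes 1 and 3) = 1/(1/27 + 1/340.2) = 25.01 Ω
R_th = 25.01 Ω
I_n = V_th/R_th = 1.309/25.01 = 0.05235 A, and R_n = R_th = 25.01 Ω

Final answer: I_n = 0.05235 A, R_n = 25.01 Ω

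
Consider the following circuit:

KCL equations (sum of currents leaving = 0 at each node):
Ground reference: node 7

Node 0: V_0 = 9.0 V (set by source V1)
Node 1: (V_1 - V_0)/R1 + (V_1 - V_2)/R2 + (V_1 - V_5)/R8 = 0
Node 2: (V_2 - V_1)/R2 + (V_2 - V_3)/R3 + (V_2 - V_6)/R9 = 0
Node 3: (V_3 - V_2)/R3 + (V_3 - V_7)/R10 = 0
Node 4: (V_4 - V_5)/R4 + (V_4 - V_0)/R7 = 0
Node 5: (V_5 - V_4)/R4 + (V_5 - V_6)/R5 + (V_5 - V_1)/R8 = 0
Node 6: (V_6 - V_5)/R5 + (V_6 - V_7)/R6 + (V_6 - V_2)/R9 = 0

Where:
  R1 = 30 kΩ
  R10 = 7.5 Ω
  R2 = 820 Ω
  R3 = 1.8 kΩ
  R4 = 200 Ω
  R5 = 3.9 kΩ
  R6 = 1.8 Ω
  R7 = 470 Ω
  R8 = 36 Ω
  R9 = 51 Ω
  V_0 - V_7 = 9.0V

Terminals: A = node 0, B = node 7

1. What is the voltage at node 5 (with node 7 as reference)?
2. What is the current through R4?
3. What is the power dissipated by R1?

Nodal analysis, taking node 7 as the 0 V reference.
Source V1 fixes V_0 = 9 V.
KCL at each unknown node (sum of currents leaving = 0; resistances in Ω):
  Node 1: (V_1 - 9)/30000 + (V_1 - V_2)/820 + (V_1 - V_5)/36 = 0
  Node 2: (V_2 - V_1)/820 + (V_2 - V_3)/1800 + (V_2 - V_6)/51 = 0
  Node 3: (V_3 - V_2)/1800 + (V_3 - 0)/7.5 = 0
  Node 4: (V_4 - V_5)/200 + (V_4 - 9)/470 = 0
  Node 5: (V_5 - V_4)/200 + (V_5 - V_6)/3900 + (V_5 - V_1)/36 = 0
  Node 6: (V_6 - V_5)/3900 + (V_6 - 0)/1.8 + (V_6 - V_2)/51 = 0
Collecting terms (coefficients in siemens):
  0.02903·V_1 - 0.00122·V_2 - 0.02778·V_5 = 0.0003
  0.02138·V_2 - 0.00122·V_1 - 0.0005556·V_3 - 0.01961·V_6 = 0
  0.1339·V_3 - 0.0005556·V_2 = 0
  0.007128·V_4 - 0.005·V_5 = 0.01915
  0.03303·V_5 - 0.02778·V_1 - 0.005·V_4 - 0.0002564·V_6 = 0
  0.5754·V_6 - 0.01961·V_2 - 0.0002564·V_5 = 0
Solving these 6 simultaneous equations (Gaussian elimination) gives:
  V_1 = 4.579 V, V_2 = 0.2716 V, V_3 = 0.001127 V, V_4 = 6.028 V
  V_5 = 4.763 V, V_6 = 0.01138 V
Part 1:
  Read off the nodal solution: V_5 = 4.763 V
Part 2:
  I_R4 = (V_4 - V_5)/R4 = (6.028 - 4.763)/200 = 0.006324 A
  Magnitude: I_R4 = 0.006324 A
Part 3:
  I_R1 = (V_0 - V_1)/R1 = (9 - 4.579)/30000 = 0.0001474 A
  P_R1 = I_R1² × R1 = (0.0001474)² × 30000 = 0.0006515 W

Final answers:
1. V_5 = 4.763 V
2. I_R4 = 0.006324 A
3. P_R1 = 0.0006515 W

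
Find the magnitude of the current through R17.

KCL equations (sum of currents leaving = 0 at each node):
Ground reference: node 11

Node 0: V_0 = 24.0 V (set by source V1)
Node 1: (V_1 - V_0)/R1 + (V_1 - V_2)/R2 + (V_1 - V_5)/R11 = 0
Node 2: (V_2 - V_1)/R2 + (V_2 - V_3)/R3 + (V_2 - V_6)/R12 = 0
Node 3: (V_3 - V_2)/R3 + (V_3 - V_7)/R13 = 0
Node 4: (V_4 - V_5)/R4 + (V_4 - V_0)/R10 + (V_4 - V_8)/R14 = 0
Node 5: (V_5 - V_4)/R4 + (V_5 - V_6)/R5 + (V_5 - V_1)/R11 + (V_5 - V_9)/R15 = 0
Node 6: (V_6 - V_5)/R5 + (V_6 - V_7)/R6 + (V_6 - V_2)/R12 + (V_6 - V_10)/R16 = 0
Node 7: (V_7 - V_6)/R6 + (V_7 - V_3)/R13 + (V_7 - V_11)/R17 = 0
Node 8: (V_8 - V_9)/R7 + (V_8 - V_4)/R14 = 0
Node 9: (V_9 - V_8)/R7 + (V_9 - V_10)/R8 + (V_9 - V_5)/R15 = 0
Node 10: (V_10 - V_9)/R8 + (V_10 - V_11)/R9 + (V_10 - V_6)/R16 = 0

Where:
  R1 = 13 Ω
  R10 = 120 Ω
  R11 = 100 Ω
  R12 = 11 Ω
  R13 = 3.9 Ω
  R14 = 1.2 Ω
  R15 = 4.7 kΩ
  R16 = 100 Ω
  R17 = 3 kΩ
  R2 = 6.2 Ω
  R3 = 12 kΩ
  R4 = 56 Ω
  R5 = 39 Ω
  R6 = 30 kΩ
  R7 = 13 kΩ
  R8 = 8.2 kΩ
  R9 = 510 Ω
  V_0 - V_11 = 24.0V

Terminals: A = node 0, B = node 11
Nodal analysis, taking node 11 as the 0 V reference.
Source V1 fixes V_0 = 24 V.
KCL at each unknown node (sum of currents leaving = 0; resistances in Ω):
  Node 1: (V_1 - 24)/13 + (V_1 - V_2)/6.2 + (V_1 - V_5)/100 = 0
  Node 2: (V_2 - V_1)/6.2 + (V_2 - V_3)/12000 + (V_2 - V_6)/11 = 0
  Node 3: (V_3 - V_2)/12000 + (V_3 - V_7)/3.9 = 0
  Node 4: (V_4 - V_5)/56 + (V_4 - 24)/120 + (V_4 - V_8)/1.2 = 0
  Node 5: (V_5 - V_4)/56 + (V_5 - V_6)/39 + (V_5 - V_1)/100 + (V_5 - V_9)/4700 = 0
  Node 6: (V_6 - V_5)/39 + (V_6 - V_7)/30000 + (V_6 - V_2)/11 + (V_6 - V_10)/100 = 0
  Node 7: (V_7 - V_6)/30000 + (V_7 - V_3)/3.9 + (V_7 - 0)/3000 = 0
  Node 8: (V_8 - V_9)/13000 + (V_8 - V_4)/1.2 = 0
  Node 9: (V_9 - V_8)/13000 + (V_9 - V_10)/8200 + (V_9 - V_5)/4700 = 0
  Node 10: (V_10 - V_9)/8200 + (V_10 - 0)/510 + (V_10 - V_6)/100 = 0
Collecting terms (coefficients in siemens):
  0.2482·V_1 - 0.1613·V_2 - 0.01·V_5 = 1.846
  0.2523·V_2 - 0.1613·V_1 - 0.00008333·V_3 - 0.09091·V_6 = 0
  0.2565·V_3 - 0.00008333·V_2 - 0.2564·V_7 = 0
  0.8595·V_4 - 0.01786·V_5 - 0.8333·V_8 = 0.2
  0.05371·V_5 - 0.01·V_1 - 0.01786·V_4 - 0.02564·V_6 - 0.0002128·V_9 = 0
  0.1266·V_6 - 0.09091·V_2 - 0.02564·V_5 - 0.00003333·V_7 - 0.01·V_10 = 0
  0.2568·V_7 - 0.2564·V_3 - 0.00003333·V_6 = 0
  0.8334·V_8 - 0.8333·V_4 - 0.00007692·V_9 = 0
  0.0004116·V_9 - 0.0002128·V_5 - 0.00007692·V_8 - 0.000122·V_10 = 0
  0.01208·V_10 - 0.01·V_6 - 0.000122·V_9 = 0
Solving these 10 simultaneous equations (Gaussian elimination) gives:
  V_1 = 23.54 V, V_2 = 23.34 V, V_3 = 6.029 V, V_4 = 23.49 V
  V_5 = 23.26 V, V_6 = 22.99 V, V_7 = 6.024 V, V_8 = 23.49 V
  V_9 = 22.11 V, V_10 = 19.25 V
I_R17 = (V_7 - V_11)/R17 = (6.024 - 0)/3000 = 0.002008 A
|I_R17| = 0.002008 A

Final answer: |I_R17| = 0.002008 A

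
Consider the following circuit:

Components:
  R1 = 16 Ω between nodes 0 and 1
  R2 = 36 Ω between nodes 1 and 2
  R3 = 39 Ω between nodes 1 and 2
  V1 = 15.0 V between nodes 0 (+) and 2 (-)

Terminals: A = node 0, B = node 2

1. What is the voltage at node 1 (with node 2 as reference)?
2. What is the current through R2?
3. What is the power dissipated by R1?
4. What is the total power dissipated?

Nodal analysis, taking node 2 as the 0 V reference.
Source V1 fixes V_0 = 15 V.
KCL at each unknown node (sum of currents leaving = 0; resistances in Ω):
  Node 1: (V_1 - 15)/16 + (V_1 - 0)/36 + (V_1 - 0)/39 = 0
Collecting terms: 0.1159 × V_1 = 0.9375  =>  V_1 = 8.088 V
Part 1:
  Read off the nodal solution: V_1 = 8.088 V
Part 2:
  I_R2 = (V_1 - V_2)/R2 = (8.088 - 0)/36 = 0.2247 A
  Magnitude: I_R2 = 0.2247 A
Part 3:
  I_R1 = (V_0 - V_1)/R1 = (15 - 8.088)/16 = 0.432 A
  P_R1 = I_R1² × R1 = (0.432)² × 16 = 2.986 W
Part 4:
  Power in each resistor, P = (ΔV)²/R:
    P_R1 = (15 - 8.088)²/16 = 2.986 W
    P_R2 = (8.088 - 0)²/36 = 1.817 W
    P_R3 = (8.088 - 0)²/39 = 1.677 W
  P_total = P_R1 + P_R2 + P_R3 = 6.48 W

Final answers:
1. V_1 = 8.088 V
2. I_R2 = 0.2247 A
3. P_R1 = 2.986 W
4. P_total = 6.48 W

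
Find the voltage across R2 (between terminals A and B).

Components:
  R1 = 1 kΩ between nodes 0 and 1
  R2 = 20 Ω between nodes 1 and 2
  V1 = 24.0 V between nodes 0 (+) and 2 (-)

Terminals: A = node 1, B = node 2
R1 and R2 are in series across V1 (node 0 → node 1 → node 2), and the output A–B is taken across R2, so this is a voltage divider.
Series current: I = V1/(R1 + R2) = 24/(1000 + 20) = 24/1020 = 0.02353 A
V_R2 = I × R2 = V1 × R2/(R1 + R2) = 24 × 20/1020 = 0.4706 V

Final answer: 0.4706 V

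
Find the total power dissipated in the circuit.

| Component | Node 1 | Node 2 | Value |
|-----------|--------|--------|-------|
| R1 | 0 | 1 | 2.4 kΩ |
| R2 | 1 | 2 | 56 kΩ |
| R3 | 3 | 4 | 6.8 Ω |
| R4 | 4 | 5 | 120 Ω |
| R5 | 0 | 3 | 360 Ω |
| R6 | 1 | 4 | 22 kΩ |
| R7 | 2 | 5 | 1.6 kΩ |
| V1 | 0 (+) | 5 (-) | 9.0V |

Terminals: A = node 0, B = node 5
Nodal analysis, taking node 5 as the 0 V reference.
Source V1 fixes V_0 = 9 V.
KCL at each unknown node (sum of currents leaving = 0; resistances in Ω):
  Node 1: (V_1 - 9)/2400 + (V_1 - V_2)/56000 + (V_1 - V_4)/22000 = 0
  Node 2: (V_2 - V_1)/56000 + (V_2 - 0)/1600 = 0
  Node 3: (V_3 - V_4)/6.8 + (V_3 - 9)/360 = 0
  Node 4: (V_4 - V_3)/6.8 + (V_4 - 0)/120 + (V_4 - V_1)/22000 = 0
Collecting terms (coefficients in siemens):
  0.00048·V_1 - 0.00001786·V_2 - 0.00004545·V_4 = 0.00375
  0.0006429·V_2 - 0.00001786·V_1 = 0
  0.1498·V_3 - 0.1471·V_4 = 0.025
  0.1554·V_4 - 0.00004545·V_1 - 0.1471·V_3 = 0
Solving these 4 simultaneous equations (Gaussian elimination) gives:
  V_1 = 8.034 V, V_2 = 0.2232 V, V_3 = 2.368 V, V_4 = 2.242 V
Power in each resistor, P = (ΔV)²/R:
  P_R1 = (9 - 8.034)²/2400 = 0.0003892 W
  P_R2 = (8.034 - 0.2232)²/56000 = 0.001089 W
  P_R3 = (2.368 - 2.242)²/6.8 = 0.002308 W
  P_R4 = (2.242 - 0)²/120 = 0.0419 W
  P_R5 = (9 - 2.368)²/360 = 0.1222 W
  P_R6 = (8.034 - 2.242)²/22000 = 0.001524 W
  P_R7 = (0.2232 - 0)²/1600 = 0.00003112 W
P_total = P_R1 + P_R2 + P_R3 + P_R4 + P_R5 + P_R6 + P_R7 = 0.1694 W

Final answer: 0.1694 W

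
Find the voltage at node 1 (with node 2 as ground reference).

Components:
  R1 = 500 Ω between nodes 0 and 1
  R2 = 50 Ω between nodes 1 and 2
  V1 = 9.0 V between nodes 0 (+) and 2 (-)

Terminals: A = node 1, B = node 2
Nodal analysis, taking node 2 as the 0 V reference.
Source V1 fixes V_0 = 9 V.
KCL at each unknown node (sum of currents leaving = 0; resistances in Ω):
  Node 1: (V_1 - 9)/500 + (V_1 - 0)/50 = 0
Collecting terms: 0.022 × V_1 = 0.018  =>  V_1 = 0.8182 V
The requested potential is V_1 = 0.8182 V.

Final answer: V_1 = 0.8182 V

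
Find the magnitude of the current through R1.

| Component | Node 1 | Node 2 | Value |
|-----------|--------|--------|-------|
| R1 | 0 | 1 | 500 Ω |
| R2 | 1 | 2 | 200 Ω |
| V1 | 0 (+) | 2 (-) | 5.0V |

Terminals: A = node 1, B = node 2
Nodal analysis, taking node 2 as the 0 V reference.
Source V1 fixes V_0 = 5 V.
KCL at each unknown node (sum of currents leaving = 0; resistances in Ω):
  Node 1: (V_1 - 5)/500 + (V_1 - 0)/200 = 0
Collecting terms: 0.007 × V_1 = 0.01  =>  V_1 = 1.429 V
I_R1 = (V_0 - V_1)/R1 = (5 - 1.429)/500 = 0.007143 A
|I_R1| = 0.007143 A

Final answer: |I_R1| = 0.007143 A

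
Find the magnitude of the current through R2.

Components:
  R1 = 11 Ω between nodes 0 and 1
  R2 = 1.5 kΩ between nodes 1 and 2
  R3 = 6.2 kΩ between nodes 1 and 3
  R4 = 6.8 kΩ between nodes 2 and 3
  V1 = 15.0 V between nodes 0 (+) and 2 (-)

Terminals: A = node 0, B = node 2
Nodal analysis, taking node 2 as the 0 V reference.
Source V1 fixes V_0 = 15 V.
KCL at each unknown node (sum of currents leaving = 0; resistances in Ω):
  Node 1: (V_1 - 15)/11 + (V_1 - 0)/1500 + (V_1 - V_3)/6200 = 0
  Node 3: (V_3 - V_1)/6200 + (V_3 - 0)/6800 = 0
Collecting terms (coefficients in siemens):
  0.09174·V_1 - 0.0001613·V_3 = 1.364
  0.0003083·V_3 - 0.0001613·V_1 = 0
Determinant D = (0.09174)(0.0003083) - (-0.0001613)(-0.0001613) = 0.00002826
V_1 = [(1.364)(0.0003083) - (-0.0001613)(0)]/D = 14.88 V
V_3 = [(0.09174)(0) - (1.364)(-0.0001613)]/D = 7.782 V
I_R2 = (V_1 - V_2)/R2 = (14.88 - 0)/1500 = 0.009919 A
|I_R2| = 0.009919 A

Final answer: |I_R2| = 0.009919 A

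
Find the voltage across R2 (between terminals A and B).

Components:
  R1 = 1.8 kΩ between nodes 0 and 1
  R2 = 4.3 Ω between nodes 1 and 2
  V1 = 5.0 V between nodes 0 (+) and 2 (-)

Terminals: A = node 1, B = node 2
R1 and R2 are in series across V1 (node 0 → node 1 → node 2), and the output A–B is taken across R2, so this is a voltage divider.
Series current: I = V1/(R1 + R2) = 5/(1800 + 4.3) = 5/1804 = 0.002771 A
V_R2 = I × R2 = V1 × R2/(R1 + R2) = 5 × 4.3/1804 = 0.01192 V

Final answer: 0.01192 V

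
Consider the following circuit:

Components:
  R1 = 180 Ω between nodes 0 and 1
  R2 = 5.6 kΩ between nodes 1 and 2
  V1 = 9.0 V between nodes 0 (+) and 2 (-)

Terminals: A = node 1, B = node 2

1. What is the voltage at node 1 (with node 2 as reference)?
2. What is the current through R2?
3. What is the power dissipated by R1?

Nodal analysis, taking node 2 as the 0 V reference.
Source V1 fixes V_0 = 9 V.
KCL at each unknown node (sum of currents leaving = 0; resistances in Ω):
  Node 1: (V_1 - 9)/180 + (V_1 - 0)/5600 = 0
Collecting terms: 0.005734 × V_1 = 0.05  =>  V_1 = 8.72 V
Part 1:
  Read off the nodal solution: V_1 = 8.72 V
Part 2:
  I_R2 = (V_1 - V_2)/R2 = (8.72 - 0)/5600 = 0.001557 A
  Magnitude: I_R2 = 0.001557 A
Part 3:
  I_R1 = (V_0 - V_1)/R1 = (9 - 8.72)/180 = 0.001557 A
  P_R1 = I_R1² × R1 = (0.001557)² × 180 = 0.0004364 W

Final answers:
1. V_1 = 8.72 V
2. I_R2 = 0.001557 A
3. P_R1 = 0.0004364 W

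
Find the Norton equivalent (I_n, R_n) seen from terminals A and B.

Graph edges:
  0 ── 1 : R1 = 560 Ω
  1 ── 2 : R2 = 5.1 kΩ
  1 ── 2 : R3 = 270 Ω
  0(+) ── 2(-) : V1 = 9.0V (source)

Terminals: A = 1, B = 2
Find the Thévenin equivalent first; then I_n = V_th/R_th and R_n = R_th.
Step 1 — V_th is the open-circuit voltage V_A - V_B (nothing connected across the terminals).
Nodal analysis, taking node 2 as the 0 V reference.
Source V1 fixes V_0 = 9 V.
KCL at each unknown node (sum of currents leaving = 0; resistances in Ω):
  Node 1: (V_1 - 9)/560 + (V_1 - 0)/5100 + (V_1 - 0)/270 = 0
Collecting terms: 0.005685 × V_1 = 0.01607  =>  V_1 = 2.827 V
V_th = V_1 - V_2 = 2.827 - 0 = 2.827 V
Step 2 — R_th: zero the source — replace V1 by a short circuit (node 2 merges into node 0) — and find the resistance seen between A (node 1) and B (node 0).
Reduce the network between node 1 (A) and node 0 (B) by series/parallel combination:
  Rp1 = R1 ‖ R2 ‖ R3 (parallel, all between nodes 0 and 1) = 1/(1/560 + 1/5100 + 1/270) = 175.9 Ω
R_th = 175.9 Ω
I_n = V_th/R_th = 2.827/175.9 = 0.01607 A, and R_n = R_th = 175.9 Ω

Final answer: I_n = 0.01607 A, R_n = 175.9 Ω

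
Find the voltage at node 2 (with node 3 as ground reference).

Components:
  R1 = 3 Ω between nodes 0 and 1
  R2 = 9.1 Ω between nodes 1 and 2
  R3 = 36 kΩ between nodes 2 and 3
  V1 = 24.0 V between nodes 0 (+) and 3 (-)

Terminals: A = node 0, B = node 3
Nodal analysis, taking node 3 as the 0 V reference.
Source V1 fixes V_0 = 24 V.
KCL at each unknown node (sum of currents leaving = 0; resistances in Ω):
  Node 1: (V_1 - 24)/3 + (V_1 - V_2)/9.1 = 0
  Node 2: (V_2 - V_1)/9.1 + (V_2 - 0)/36000 = 0
Collecting terms (coefficients in siemens):
  0.4432·V_1 - 0.1099·V_2 = 8
  0.1099·V_2 - 0.1099·V_1 = 0
Determinant D = (0.4432)(0.1099) - (-0.1099)(-0.1099) = 0.03664
V_1 = [(8)(0.1099) - (-0.1099)(0)]/D = 24 V
V_2 = [(0.4432)(0) - (8)(-0.1099)]/D = 23.99 V
The requested potential is V_2 = 23.99 V.

Final answer: V_2 = 23.99 V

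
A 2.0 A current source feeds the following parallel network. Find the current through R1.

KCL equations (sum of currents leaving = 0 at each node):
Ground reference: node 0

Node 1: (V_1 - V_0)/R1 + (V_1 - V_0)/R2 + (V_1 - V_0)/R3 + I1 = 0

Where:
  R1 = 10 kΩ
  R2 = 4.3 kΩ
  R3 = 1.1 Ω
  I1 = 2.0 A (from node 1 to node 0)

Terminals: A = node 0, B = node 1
All resistors sit directly between nodes 0 and 1, so they are in parallel and share one voltage V; the full source current 2 A splits among them.
1/R_par = 1/10000 + 1/4300 + 1/1.1 = 0.9094 S  =>  R_par = 1.1 Ω
V = I × R_par = 2 × 1.1 = 2.199 V
I_R1 = V/R1 = 2.199/10000 = 0.0002199 A

Final answer: 0.0002199 A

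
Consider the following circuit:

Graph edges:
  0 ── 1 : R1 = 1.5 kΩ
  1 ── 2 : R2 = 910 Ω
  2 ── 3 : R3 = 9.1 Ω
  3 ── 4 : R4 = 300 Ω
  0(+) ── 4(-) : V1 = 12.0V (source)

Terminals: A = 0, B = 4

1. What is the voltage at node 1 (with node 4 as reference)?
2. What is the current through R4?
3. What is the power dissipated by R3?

Nodal analysis, taking node 4 as the 0 V reference.
Source V1 fixes V_0 = 12 V.
KCL at each unknown node (sum of currents leaving = 0; resistances in Ω):
  Node 1: (V_1 - 12)/1500 + (V_1 - V_2)/910 = 0
  Node 2: (V_2 - V_1)/910 + (V_2 - V_3)/9.1 = 0
  Node 3: (V_3 - V_2)/9.1 + (V_3 - 0)/300 = 0
Collecting terms (coefficients in siemens):
  0.001766·V_1 - 0.001099·V_2 = 0.008
  0.111·V_2 - 0.001099·V_1 - 0.1099·V_3 = 0
  0.1132·V_3 - 0.1099·V_2 = 0
Solving these 3 simultaneous equations (Gaussian elimination) gives:
  V_1 = 5.38 V, V_2 = 1.364 V, V_3 = 1.324 V
Part 1:
  Read off the nodal solution: V_1 = 5.38 V
Part 2:
  I_R4 = (V_3 - V_4)/R4 = (1.324 - 0)/300 = 0.004413 A
  Magnitude: I_R4 = 0.004413 A
Part 3:
  I_R3 = (V_2 - V_3)/R3 = (1.364 - 1.324)/9.1 = 0.004413 A
  P_R3 = I_R3² × R3 = (0.004413)² × 9.1 = 0.0001772 W

Final answers:
1. V_1 = 5.38 V
2. I_R4 = 0.004413 A
3. P_R3 = 0.0001772 W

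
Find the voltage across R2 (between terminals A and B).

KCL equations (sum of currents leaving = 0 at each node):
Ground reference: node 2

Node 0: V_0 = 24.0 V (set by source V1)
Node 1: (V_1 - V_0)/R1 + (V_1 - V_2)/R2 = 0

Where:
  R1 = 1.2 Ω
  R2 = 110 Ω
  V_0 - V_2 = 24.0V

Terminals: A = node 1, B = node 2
R1 and R2 are in series across V1 (node 0 → node 1 → node 2), and the output A–B is taken across R2, so this is a voltage divider.
Series current: I = V1/(R1 + R2) = 24/(1.2 + 110) = 24/111.2 = 0.2158 A
V_R2 = I × R2 = V1 × R2/(R1 + R2) = 24 × 110/111.2 = 23.74 V

Final answer: 23.74 V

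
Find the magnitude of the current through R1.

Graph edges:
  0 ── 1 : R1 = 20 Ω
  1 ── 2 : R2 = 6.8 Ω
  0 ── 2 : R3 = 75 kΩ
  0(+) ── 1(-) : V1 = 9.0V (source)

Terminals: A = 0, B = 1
Nodal analysis, taking node 1 as the 0 V reference.
Source V1 fixes V_0 = 9 V.
KCL at each unknown node (sum of currents leaving = 0; resistances in Ω):
  Node 2: (V_2 - 0)/6.8 + (V_2 - 9)/75000 = 0
Collecting terms: 0.1471 × V_2 = 0.00012  =>  V_2 = 0.0008159 V
I_R1 = (V_0 - V_1)/R1 = (9 - 0)/20 = 0.45 A
|I_R1| = 0.45 A

Final answer: |I_R1| = 0.45 A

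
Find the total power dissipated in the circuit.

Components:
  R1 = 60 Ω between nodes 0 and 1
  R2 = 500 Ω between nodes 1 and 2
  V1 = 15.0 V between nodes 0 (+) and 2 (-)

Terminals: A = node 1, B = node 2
Nodal analysis, taking node 2 as the 0 V reference.
Source V1 fixes V_0 = 15 V.
KCL at each unknown node (sum of currents leaving = 0; resistances in Ω):
  Node 1: (V_1 - 15)/60 + (V_1 - 0)/500 = 0
Collecting terms: 0.01867 × V_1 = 0.25  =>  V_1 = 13.39 V
Power in each resistor, P = (ΔV)²/R:
  P_R1 = (15 - 13.39)²/60 = 0.04305 W
  P_R2 = (13.39 - 0)²/500 = 0.3587 W
P_total = P_R1 + P_R2 = 0.4018 W

Final answer: 0.4018 W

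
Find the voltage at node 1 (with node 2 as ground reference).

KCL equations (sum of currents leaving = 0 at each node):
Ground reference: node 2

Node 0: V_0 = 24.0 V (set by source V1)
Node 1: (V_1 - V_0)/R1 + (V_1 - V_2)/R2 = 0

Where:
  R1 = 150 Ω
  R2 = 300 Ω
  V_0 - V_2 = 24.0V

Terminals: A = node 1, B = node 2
Nodal analysis, taking node 2 as the 0 V reference.
Source V1 fixes V_0 = 24 V.
KCL at each unknown node (sum of currents leaving = 0; resistances in Ω):
  Node 1: (V_1 - 24)/150 + (V_1 - 0)/300 = 0
Collecting terms: 0.01 × V_1 = 0.16  =>  V_1 = 16 V
The requested potential is V_1 = 16 V.

Final answer: V_1 = 16 V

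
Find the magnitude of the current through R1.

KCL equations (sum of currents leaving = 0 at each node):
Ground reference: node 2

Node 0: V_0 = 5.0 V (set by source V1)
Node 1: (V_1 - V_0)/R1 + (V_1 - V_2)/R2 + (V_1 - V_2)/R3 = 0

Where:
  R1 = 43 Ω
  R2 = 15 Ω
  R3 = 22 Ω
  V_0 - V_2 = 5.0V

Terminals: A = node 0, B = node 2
Nodal analysis, taking node 2 as the 0 V reference.
Source V1 fixes V_0 = 5 V.
KCL at each unknown node (sum of currents leaving = 0; resistances in Ω):
  Node 1: (V_1 - 5)/43 + (V_1 - 0)/15 + (V_1 - 0)/22 = 0
Collecting terms: 0.1354 × V_1 = 0.1163  =>  V_1 = 0.8589 V
I_R1 = (V_0 - V_1)/R1 = (5 - 0.8589)/43 = 0.0963 A
|I_R1| = 0.0963 A

Final answer: |I_R1| = 0.0963 A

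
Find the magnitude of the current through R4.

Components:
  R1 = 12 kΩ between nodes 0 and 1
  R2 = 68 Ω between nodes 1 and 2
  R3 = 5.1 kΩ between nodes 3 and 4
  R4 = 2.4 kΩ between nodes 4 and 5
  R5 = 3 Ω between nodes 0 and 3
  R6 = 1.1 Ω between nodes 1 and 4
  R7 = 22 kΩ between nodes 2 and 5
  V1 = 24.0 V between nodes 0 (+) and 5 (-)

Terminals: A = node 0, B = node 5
Nodal analysis, taking node 5 as the 0 V reference.
Source V1 fixes V_0 = 24 V.
KCL at each unknown node (sum of currents leaving = 0; resistances in Ω):
  Node 1: (V_1 - 24)/12000 + (V_1 - V_2)/68 + (V_1 - V_4)/1.1 = 0
  Node 2: (V_2 - V_1)/68 + (V_2 - 0)/22000 = 0
  Node 3: (V_3 - V_4)/5100 + (V_3 - 24)/3 = 0
  Node 4: (V_4 - V_3)/5100 + (V_4 - 0)/2400 + (V_4 - V_1)/1.1 = 0
Collecting terms (coefficients in siemens):
  0.9239·V_1 - 0.01471·V_2 - 0.9091·V_4 = 0.002
  0.01475·V_2 - 0.01471·V_1 = 0
  0.3335·V_3 - 0.0001961·V_4 = 8
  0.9097·V_4 - 0.9091·V_1 - 0.0001961·V_3 = 0
Solving these 4 simultaneous equations (Gaussian elimination) gives:
  V_1 = 9.043 V, V_2 = 9.016 V, V_3 = 23.99 V, V_4 = 9.042 V
I_R4 = (V_4 - V_5)/R4 = (9.042 - 0)/2400 = 0.003768 A
|I_R4| = 0.003768 A

Final answer: |I_R4| = 0.003768 A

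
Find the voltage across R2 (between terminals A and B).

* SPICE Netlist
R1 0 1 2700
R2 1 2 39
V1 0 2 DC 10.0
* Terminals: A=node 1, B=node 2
R1 and R2 are in series across V1 (node 0 → node 1 → node 2), and the output A–B is taken across R2, so this is a voltage divider.
Series current: I = V1/(R1 + R2) = 10/(2700 + 39) = 10/2739 = 0.003651 A
V_R2 = I × R2 = V1 × R2/(R1 + R2) = 10 × 39/2739 = 0.1424 V

Final answer: 0.1424 V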